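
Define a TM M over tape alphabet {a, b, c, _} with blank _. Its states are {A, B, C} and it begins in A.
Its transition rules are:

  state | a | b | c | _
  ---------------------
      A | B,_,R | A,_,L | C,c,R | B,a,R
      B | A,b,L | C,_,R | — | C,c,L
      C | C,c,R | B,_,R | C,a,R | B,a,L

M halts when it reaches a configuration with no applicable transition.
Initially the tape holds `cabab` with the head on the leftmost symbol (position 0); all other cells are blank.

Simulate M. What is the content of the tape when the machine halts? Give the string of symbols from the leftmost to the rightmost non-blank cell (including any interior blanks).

cccaccaca

state=A head=0 tape=[c]abab____   (A,c)→(C,c,R)
state=C head=1 tape=c[a]bab____   (C,a)→(C,c,R)
state=C head=2 tape=cc[b]ab____   (C,b)→(B,_,R)
state=B head=3 tape=cc_[a]b____   (B,a)→(A,b,L)
state=A head=2 tape=cc[_]bb____   (A,_)→(B,a,R)
state=B head=3 tape=cca[b]b____   (B,b)→(C,_,R)
state=C head=4 tape=cca_[b]____   (C,b)→(B,_,R)
state=B head=5 tape=cca__[_]___   (B,_)→(C,c,L)
state=C head=4 tape=cca_[_]c___   (C,_)→(B,a,L)
state=B head=3 tape=cca[_]ac___   (B,_)→(C,c,L)
state=C head=2 tape=cc[a]cac___   (C,a)→(C,c,R)
state=C head=3 tape=ccc[c]ac___   (C,c)→(C,a,R)
state=C head=4 tape=ccca[a]c___   (C,a)→(C,c,R)
state=C head=5 tape=cccac[c]___   (C,c)→(C,a,R)
state=C head=6 tape=cccaca[_]__   (C,_)→(B,a,L)
state=B head=5 tape=cccac[a]a__   (B,a)→(A,b,L)
state=A head=4 tape=ccca[c]ba__   (A,c)→(C,c,R)
state=C head=5 tape=cccac[b]a__   (C,b)→(B,_,R)
state=B head=6 tape=cccac_[a]__   (B,a)→(A,b,L)
state=A head=5 tape=cccac[_]b__   (A,_)→(B,a,R)
state=B head=6 tape=cccaca[b]__   (B,b)→(C,_,R)
state=C head=7 tape=cccaca_[_]_   (C,_)→(B,a,L)
state=B head=6 tape=cccaca[_]a_   (B,_)→(C,c,L)
state=C head=5 tape=cccac[a]ca_   (C,a)→(C,c,R)
state=C head=6 tape=cccacc[c]a_   (C,c)→(C,a,R)
state=C head=7 tape=cccacca[a]_   (C,a)→(C,c,R)
state=C head=8 tape=cccaccac[_]   (C,_)→(B,a,L)
state=B head=7 tape=cccacca[c]a
The non-blank tape span at halt is cccaccaca.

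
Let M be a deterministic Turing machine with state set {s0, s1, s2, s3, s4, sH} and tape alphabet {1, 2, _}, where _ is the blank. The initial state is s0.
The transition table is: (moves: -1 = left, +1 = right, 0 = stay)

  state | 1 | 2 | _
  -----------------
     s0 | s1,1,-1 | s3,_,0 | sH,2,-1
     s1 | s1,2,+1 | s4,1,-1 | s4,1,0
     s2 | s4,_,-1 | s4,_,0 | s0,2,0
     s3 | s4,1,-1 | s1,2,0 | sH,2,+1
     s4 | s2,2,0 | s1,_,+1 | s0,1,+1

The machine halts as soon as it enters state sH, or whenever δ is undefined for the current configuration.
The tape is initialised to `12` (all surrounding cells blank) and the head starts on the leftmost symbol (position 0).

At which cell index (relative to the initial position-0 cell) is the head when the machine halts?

s0 | _[1]2__   read 1 → write 1, move -1, go to s1
s1 | [_]12__   read _ → write 1, move 0, go to s4
s4 | [1]12__   read 1 → write 2, move 0, go to s2
s2 | [2]12__   read 2 → write _, move 0, go to s4
s4 | [_]12__   read _ → write 1, move +1, go to s0
s0 | 1[1]2__   read 1 → write 1, move -1, go to s1
s1 | [1]12__   read 1 → write 2, move +1, go to s1
s1 | 2[1]2__   read 1 → write 2, move +1, go to s1
s1 | 22[2]__   read 2 → write 1, move -1, go to s4
s4 | 2[2]1__   read 2 → write _, move +1, go to s1
s1 | 2_[1]__   read 1 → write 2, move +1, go to s1
s1 | 2_2[_]_   read _ → write 1, move 0, go to s4
s4 | 2_2[1]_   read 1 → write 2, move 0, go to s2
s2 | 2_2[2]_   read 2 → write _, move 0, go to s4
s4 | 2_2[_]_   read _ → write 1, move +1, go to s0
s0 | 2_21[_]   read _ → write 2, move -1, go to sH
sH | 2_2[1]2
At halt the head is at cell 2.

2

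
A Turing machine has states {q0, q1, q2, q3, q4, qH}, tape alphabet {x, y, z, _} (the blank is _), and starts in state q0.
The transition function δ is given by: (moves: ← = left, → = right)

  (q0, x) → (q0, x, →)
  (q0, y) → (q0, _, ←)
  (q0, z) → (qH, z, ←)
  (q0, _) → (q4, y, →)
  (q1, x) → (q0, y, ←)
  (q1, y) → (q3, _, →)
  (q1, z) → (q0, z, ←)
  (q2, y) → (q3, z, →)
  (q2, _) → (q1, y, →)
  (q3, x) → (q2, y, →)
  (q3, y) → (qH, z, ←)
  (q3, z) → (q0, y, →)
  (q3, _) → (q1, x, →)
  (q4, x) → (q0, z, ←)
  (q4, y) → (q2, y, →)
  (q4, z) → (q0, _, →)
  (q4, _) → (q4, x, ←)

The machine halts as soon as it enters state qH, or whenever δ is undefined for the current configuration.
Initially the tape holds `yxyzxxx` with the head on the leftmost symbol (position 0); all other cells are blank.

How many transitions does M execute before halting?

4

state=q0 head=0 tape=_[y]xyzxxx   (q0,y)→(q0,_,←)
state=q0 head=-1 tape=[_]_xyzxxx   (q0,_)→(q4,y,→)
state=q4 head=0 tape=y[_]xyzxxx   (q4,_)→(q4,x,←)
state=q4 head=-1 tape=[y]xxyzxxx   (q4,y)→(q2,y,→)
state=q2 head=0 tape=y[x]xyzxxx
M halts after 4 transitions.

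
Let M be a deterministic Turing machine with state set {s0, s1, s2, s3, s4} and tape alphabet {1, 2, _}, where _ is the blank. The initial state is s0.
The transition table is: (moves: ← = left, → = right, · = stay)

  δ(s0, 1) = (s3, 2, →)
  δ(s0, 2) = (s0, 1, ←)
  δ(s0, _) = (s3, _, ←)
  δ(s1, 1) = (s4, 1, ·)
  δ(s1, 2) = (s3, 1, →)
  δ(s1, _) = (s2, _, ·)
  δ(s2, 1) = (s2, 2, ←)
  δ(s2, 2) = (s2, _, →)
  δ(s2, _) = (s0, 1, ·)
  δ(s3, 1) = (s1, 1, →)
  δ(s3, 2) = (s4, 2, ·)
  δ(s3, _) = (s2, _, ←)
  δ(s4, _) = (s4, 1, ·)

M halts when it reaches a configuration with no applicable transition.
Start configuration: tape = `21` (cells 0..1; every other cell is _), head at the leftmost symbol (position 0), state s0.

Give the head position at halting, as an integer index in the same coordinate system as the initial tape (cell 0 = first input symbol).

state=s0 head=0 tape=___[2]1   (s0,2)→(s0,1,←)
state=s0 head=-1 tape=__[_]11   (s0,_)→(s3,_,←)
state=s3 head=-2 tape=_[_]_11   (s3,_)→(s2,_,←)
state=s2 head=-3 tape=[_]__11   (s2,_)→(s0,1,·)
state=s0 head=-3 tape=[1]__11   (s0,1)→(s3,2,→)
state=s3 head=-2 tape=2[_]_11   (s3,_)→(s2,_,←)
state=s2 head=-3 tape=[2]__11   (s2,2)→(s2,_,→)
state=s2 head=-2 tape=_[_]_11   (s2,_)→(s0,1,·)
state=s0 head=-2 tape=_[1]_11   (s0,1)→(s3,2,→)
state=s3 head=-1 tape=_2[_]11   (s3,_)→(s2,_,←)
state=s2 head=-2 tape=_[2]_11   (s2,2)→(s2,_,→)
state=s2 head=-1 tape=__[_]11   (s2,_)→(s0,1,·)
state=s0 head=-1 tape=__[1]11   (s0,1)→(s3,2,→)
state=s3 head=0 tape=__2[1]1   (s3,1)→(s1,1,→)
state=s1 head=1 tape=__21[1]   (s1,1)→(s4,1,·)
state=s4 head=1 tape=__21[1]
At halt the head is at cell 1.

1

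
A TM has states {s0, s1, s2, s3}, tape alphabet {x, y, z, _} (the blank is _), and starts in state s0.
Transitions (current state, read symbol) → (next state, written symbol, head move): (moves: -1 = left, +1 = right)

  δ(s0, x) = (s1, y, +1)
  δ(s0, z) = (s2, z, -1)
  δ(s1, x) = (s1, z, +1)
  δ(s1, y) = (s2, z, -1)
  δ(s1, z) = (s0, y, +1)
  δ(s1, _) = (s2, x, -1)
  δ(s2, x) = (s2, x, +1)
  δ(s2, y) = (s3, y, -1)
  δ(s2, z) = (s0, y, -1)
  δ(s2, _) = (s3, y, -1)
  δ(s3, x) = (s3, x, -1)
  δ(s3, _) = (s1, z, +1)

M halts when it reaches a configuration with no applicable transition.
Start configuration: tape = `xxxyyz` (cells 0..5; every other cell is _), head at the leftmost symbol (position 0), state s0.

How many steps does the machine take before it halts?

state=s0 head=0 tape=__[x]xxyyz   (s0,x)→(s1,y,+1)
state=s1 head=1 tape=__y[x]xyyz   (s1,x)→(s1,z,+1)
state=s1 head=2 tape=__yz[x]yyz   (s1,x)→(s1,z,+1)
state=s1 head=3 tape=__yzz[y]yz   (s1,y)→(s2,z,-1)
state=s2 head=2 tape=__yz[z]zyz   (s2,z)→(s0,y,-1)
state=s0 head=1 tape=__y[z]yzyz   (s0,z)→(s2,z,-1)
state=s2 head=0 tape=__[y]zyzyz   (s2,y)→(s3,y,-1)
state=s3 head=-1 tape=_[_]yzyzyz   (s3,_)→(s1,z,+1)
state=s1 head=0 tape=_z[y]zyzyz   (s1,y)→(s2,z,-1)
state=s2 head=-1 tape=_[z]zzyzyz   (s2,z)→(s0,y,-1)
state=s0 head=-2 tape=[_]yzzyzyz
M halts after 10 transitions.

10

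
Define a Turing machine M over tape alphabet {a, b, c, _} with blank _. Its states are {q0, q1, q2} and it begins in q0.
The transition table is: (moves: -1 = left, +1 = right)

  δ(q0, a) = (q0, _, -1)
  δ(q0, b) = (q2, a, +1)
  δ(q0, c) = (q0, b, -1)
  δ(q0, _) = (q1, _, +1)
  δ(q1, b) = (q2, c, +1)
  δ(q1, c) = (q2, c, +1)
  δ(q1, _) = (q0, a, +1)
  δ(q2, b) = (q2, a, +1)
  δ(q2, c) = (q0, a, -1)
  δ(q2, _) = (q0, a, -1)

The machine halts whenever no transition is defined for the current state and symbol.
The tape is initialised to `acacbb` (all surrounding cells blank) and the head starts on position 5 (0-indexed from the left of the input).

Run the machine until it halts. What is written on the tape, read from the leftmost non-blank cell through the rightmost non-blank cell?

a_ab_aa

q0 | _acacb[b]_   read b → write a, move +1, go to q2
q2 | _acacba[_]   read _ → write a, move -1, go to q0
q0 | _acacb[a]a   read a → write _, move -1, go to q0
q0 | _acac[b]_a   read b → write a, move +1, go to q2
q2 | _acaca[_]a   read _ → write a, move -1, go to q0
q0 | _acac[a]aa   read a → write _, move -1, go to q0
q0 | _aca[c]_aa   read c → write b, move -1, go to q0
q0 | _ac[a]b_aa   read a → write _, move -1, go to q0
q0 | _a[c]_b_aa   read c → write b, move -1, go to q0
q0 | _[a]b_b_aa   read a → write _, move -1, go to q0
q0 | [_]_b_b_aa   read _ → write _, move +1, go to q1
q1 | _[_]b_b_aa   read _ → write a, move +1, go to q0
q0 | _a[b]_b_aa   read b → write a, move +1, go to q2
q2 | _aa[_]b_aa   read _ → write a, move -1, go to q0
q0 | _a[a]ab_aa   read a → write _, move -1, go to q0
q0 | _[a]_ab_aa   read a → write _, move -1, go to q0
q0 | [_]__ab_aa   read _ → write _, move +1, go to q1
q1 | _[_]_ab_aa   read _ → write a, move +1, go to q0
q0 | _a[_]ab_aa   read _ → write _, move +1, go to q1
q1 | _a_[a]b_aa
The non-blank tape span at halt is a_ab_aa.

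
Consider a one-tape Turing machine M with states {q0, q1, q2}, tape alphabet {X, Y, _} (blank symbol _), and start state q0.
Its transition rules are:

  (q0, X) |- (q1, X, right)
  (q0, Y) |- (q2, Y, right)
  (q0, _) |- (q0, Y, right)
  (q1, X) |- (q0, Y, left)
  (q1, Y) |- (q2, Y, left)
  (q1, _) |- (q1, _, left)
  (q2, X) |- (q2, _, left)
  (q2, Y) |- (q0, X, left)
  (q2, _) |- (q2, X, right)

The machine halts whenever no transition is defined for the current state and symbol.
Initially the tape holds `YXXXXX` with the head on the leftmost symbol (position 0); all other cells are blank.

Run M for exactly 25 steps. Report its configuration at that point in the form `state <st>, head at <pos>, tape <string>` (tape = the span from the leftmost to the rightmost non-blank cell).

state=q0 head=0 tape=___[Y]XXXXX   (q0,Y)→(q2,Y,right)
state=q2 head=1 tape=___Y[X]XXXX   (q2,X)→(q2,_,left)
state=q2 head=0 tape=___[Y]_XXXX   (q2,Y)→(q0,X,left)
state=q0 head=-1 tape=__[_]X_XXXX   (q0,_)→(q0,Y,right)
state=q0 head=0 tape=__Y[X]_XXXX   (q0,X)→(q1,X,right)
state=q1 head=1 tape=__YX[_]XXXX   (q1,_)→(q1,_,left)
state=q1 head=0 tape=__Y[X]_XXXX   (q1,X)→(q0,Y,left)
state=q0 head=-1 tape=__[Y]Y_XXXX   (q0,Y)→(q2,Y,right)
state=q2 head=0 tape=__Y[Y]_XXXX   (q2,Y)→(q0,X,left)
state=q0 head=-1 tape=__[Y]X_XXXX   (q0,Y)→(q2,Y,right)
state=q2 head=0 tape=__Y[X]_XXXX   (q2,X)→(q2,_,left)
state=q2 head=-1 tape=__[Y]__XXXX   (q2,Y)→(q0,X,left)
state=q0 head=-2 tape=_[_]X__XXXX   (q0,_)→(q0,Y,right)
state=q0 head=-1 tape=_Y[X]__XXXX   (q0,X)→(q1,X,right)
state=q1 head=0 tape=_YX[_]_XXXX   (q1,_)→(q1,_,left)
state=q1 head=-1 tape=_Y[X]__XXXX   (q1,X)→(q0,Y,left)
state=q0 head=-2 tape=_[Y]Y__XXXX   (q0,Y)→(q2,Y,right)
state=q2 head=-1 tape=_Y[Y]__XXXX   (q2,Y)→(q0,X,left)
state=q0 head=-2 tape=_[Y]X__XXXX   (q0,Y)→(q2,Y,right)
state=q2 head=-1 tape=_Y[X]__XXXX   (q2,X)→(q2,_,left)
state=q2 head=-2 tape=_[Y]___XXXX   (q2,Y)→(q0,X,left)
state=q0 head=-3 tape=[_]X___XXXX   (q0,_)→(q0,Y,right)
state=q0 head=-2 tape=Y[X]___XXXX   (q0,X)→(q1,X,right)
state=q1 head=-1 tape=YX[_]__XXXX   (q1,_)→(q1,_,left)
state=q1 head=-2 tape=Y[X]___XXXX   (q1,X)→(q0,Y,left)
state=q0 head=-3 tape=[Y]Y___XXXX
After 25 steps: state q0, head at -3, tape YY___XXXX.

state q0, head at -3, tape YY___XXXX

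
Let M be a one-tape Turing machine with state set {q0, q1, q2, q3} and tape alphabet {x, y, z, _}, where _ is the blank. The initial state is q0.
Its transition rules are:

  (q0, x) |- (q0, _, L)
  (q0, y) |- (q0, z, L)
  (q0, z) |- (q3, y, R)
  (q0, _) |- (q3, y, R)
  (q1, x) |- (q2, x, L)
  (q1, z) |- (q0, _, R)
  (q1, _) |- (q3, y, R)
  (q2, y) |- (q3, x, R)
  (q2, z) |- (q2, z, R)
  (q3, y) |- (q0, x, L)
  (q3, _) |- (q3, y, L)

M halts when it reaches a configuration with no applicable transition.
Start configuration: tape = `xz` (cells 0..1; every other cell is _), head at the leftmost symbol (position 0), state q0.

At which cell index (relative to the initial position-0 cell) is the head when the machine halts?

-1

q0 | __[x]z   read x → write _, move L, go to q0
q0 | _[_]_z   read _ → write y, move R, go to q3
q3 | _y[_]z   read _ → write y, move L, go to q3
q3 | _[y]yz   read y → write x, move L, go to q0
q0 | [_]xyz   read _ → write y, move R, go to q3
q3 | y[x]yz
At halt the head is at cell -1.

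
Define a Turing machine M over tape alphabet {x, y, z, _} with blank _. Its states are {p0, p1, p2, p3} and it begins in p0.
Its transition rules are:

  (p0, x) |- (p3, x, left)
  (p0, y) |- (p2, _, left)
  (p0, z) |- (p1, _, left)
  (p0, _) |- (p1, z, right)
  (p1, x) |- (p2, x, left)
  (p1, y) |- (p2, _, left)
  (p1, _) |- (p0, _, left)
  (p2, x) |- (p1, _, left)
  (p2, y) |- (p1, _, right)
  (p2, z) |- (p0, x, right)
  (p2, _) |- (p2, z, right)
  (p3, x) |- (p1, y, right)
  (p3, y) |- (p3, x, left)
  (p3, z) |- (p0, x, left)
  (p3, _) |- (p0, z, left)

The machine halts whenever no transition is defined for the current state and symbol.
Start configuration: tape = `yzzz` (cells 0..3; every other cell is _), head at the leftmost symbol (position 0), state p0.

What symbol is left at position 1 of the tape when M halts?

state=p0 head=0 tape=_[y]zzz   (p0,y)→(p2,_,left)
state=p2 head=-1 tape=[_]_zzz   (p2,_)→(p2,z,right)
state=p2 head=0 tape=z[_]zzz   (p2,_)→(p2,z,right)
state=p2 head=1 tape=zz[z]zz   (p2,z)→(p0,x,right)
state=p0 head=2 tape=zzx[z]z   (p0,z)→(p1,_,left)
state=p1 head=1 tape=zz[x]_z   (p1,x)→(p2,x,left)
state=p2 head=0 tape=z[z]x_z   (p2,z)→(p0,x,right)
state=p0 head=1 tape=zx[x]_z   (p0,x)→(p3,x,left)
state=p3 head=0 tape=z[x]x_z   (p3,x)→(p1,y,right)
state=p1 head=1 tape=zy[x]_z   (p1,x)→(p2,x,left)
state=p2 head=0 tape=z[y]x_z   (p2,y)→(p1,_,right)
state=p1 head=1 tape=z_[x]_z   (p1,x)→(p2,x,left)
state=p2 head=0 tape=z[_]x_z   (p2,_)→(p2,z,right)
state=p2 head=1 tape=zz[x]_z   (p2,x)→(p1,_,left)
state=p1 head=0 tape=z[z]__z
Cell 1 holds _ when M halts.

_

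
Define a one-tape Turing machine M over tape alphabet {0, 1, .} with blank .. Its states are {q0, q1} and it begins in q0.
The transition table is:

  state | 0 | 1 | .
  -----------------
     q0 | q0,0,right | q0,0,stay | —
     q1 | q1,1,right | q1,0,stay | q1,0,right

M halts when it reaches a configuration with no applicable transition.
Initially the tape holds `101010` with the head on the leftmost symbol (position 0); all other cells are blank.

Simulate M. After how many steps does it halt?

9

state=q0 head=0 tape=[1]01010.   (q0,1)→(q0,0,stay)
state=q0 head=0 tape=[0]01010.   (q0,0)→(q0,0,right)
state=q0 head=1 tape=0[0]1010.   (q0,0)→(q0,0,right)
state=q0 head=2 tape=00[1]010.   (q0,1)→(q0,0,stay)
state=q0 head=2 tape=00[0]010.   (q0,0)→(q0,0,right)
state=q0 head=3 tape=000[0]10.   (q0,0)→(q0,0,right)
state=q0 head=4 tape=0000[1]0.   (q0,1)→(q0,0,stay)
state=q0 head=4 tape=0000[0]0.   (q0,0)→(q0,0,right)
state=q0 head=5 tape=00000[0].   (q0,0)→(q0,0,right)
state=q0 head=6 tape=000000[.]
M halts after 9 transitions.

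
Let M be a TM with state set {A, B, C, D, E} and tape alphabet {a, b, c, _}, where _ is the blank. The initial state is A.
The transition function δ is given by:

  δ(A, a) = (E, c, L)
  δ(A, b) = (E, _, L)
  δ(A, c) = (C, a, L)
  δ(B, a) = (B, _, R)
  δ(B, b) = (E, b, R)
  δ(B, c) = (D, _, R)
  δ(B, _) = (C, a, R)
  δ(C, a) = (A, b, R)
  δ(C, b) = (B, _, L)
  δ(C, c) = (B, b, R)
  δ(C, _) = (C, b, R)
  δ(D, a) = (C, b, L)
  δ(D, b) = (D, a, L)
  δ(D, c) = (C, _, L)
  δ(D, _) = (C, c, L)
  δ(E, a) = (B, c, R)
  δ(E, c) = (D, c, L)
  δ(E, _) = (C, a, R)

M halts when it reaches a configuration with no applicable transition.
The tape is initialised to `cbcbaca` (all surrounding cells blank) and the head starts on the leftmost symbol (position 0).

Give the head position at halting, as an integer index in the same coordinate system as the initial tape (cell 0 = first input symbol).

A | _[c]bcbaca   read c → write a, move L, go to C
C | [_]abcbaca   read _ → write b, move R, go to C
C | b[a]bcbaca   read a → write b, move R, go to A
A | bb[b]cbaca   read b → write _, move L, go to E
E | b[b]_cbaca
At halt the head is at cell 0.

0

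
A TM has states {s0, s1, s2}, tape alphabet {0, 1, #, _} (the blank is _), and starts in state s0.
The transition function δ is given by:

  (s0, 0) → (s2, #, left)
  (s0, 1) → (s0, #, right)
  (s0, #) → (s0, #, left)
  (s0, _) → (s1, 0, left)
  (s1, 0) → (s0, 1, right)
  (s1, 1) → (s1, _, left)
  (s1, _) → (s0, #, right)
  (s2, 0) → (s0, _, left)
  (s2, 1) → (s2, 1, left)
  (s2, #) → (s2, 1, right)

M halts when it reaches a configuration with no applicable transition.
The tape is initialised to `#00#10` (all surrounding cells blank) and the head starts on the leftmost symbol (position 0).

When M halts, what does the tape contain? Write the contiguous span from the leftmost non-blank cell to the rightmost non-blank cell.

state=s0 head=0 tape=__[#]00#10   (s0,#)→(s0,#,left)
state=s0 head=-1 tape=_[_]#00#10   (s0,_)→(s1,0,left)
state=s1 head=-2 tape=[_]0#00#10   (s1,_)→(s0,#,right)
state=s0 head=-1 tape=#[0]#00#10   (s0,0)→(s2,#,left)
state=s2 head=-2 tape=[#]##00#10   (s2,#)→(s2,1,right)
state=s2 head=-1 tape=1[#]#00#10   (s2,#)→(s2,1,right)
state=s2 head=0 tape=11[#]00#10   (s2,#)→(s2,1,right)
state=s2 head=1 tape=111[0]0#10   (s2,0)→(s0,_,left)
state=s0 head=0 tape=11[1]_0#10   (s0,1)→(s0,#,right)
state=s0 head=1 tape=11#[_]0#10   (s0,_)→(s1,0,left)
state=s1 head=0 tape=11[#]00#10
The non-blank tape span at halt is 11#00#10.

11#00#10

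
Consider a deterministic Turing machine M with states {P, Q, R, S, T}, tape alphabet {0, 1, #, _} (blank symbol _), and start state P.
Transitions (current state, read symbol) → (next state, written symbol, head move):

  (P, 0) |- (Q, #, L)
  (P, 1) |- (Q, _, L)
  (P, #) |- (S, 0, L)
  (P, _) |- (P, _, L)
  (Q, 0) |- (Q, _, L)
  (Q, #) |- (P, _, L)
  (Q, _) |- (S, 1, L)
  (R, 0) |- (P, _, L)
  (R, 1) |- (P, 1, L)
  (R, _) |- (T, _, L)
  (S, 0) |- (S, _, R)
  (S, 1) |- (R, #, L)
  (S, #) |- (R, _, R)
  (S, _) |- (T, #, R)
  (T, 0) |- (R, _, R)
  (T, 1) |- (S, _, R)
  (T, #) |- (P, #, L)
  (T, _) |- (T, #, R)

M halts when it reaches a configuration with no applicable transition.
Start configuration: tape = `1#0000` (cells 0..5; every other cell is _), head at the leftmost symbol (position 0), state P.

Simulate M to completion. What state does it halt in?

R

P | __[1]#0000   read 1 → write _, move L, go to Q
Q | _[_]_#0000   read _ → write 1, move L, go to S
S | [_]1_#0000   read _ → write #, move R, go to T
T | #[1]_#0000   read 1 → write _, move R, go to S
S | #_[_]#0000   read _ → write #, move R, go to T
T | #_#[#]0000   read # → write #, move L, go to P
P | #_[#]#0000   read # → write 0, move L, go to S
S | #[_]0#0000   read _ → write #, move R, go to T
T | ##[0]#0000   read 0 → write _, move R, go to R
R | ##_[#]0000
No transition is defined for (R, #); M halts in state R.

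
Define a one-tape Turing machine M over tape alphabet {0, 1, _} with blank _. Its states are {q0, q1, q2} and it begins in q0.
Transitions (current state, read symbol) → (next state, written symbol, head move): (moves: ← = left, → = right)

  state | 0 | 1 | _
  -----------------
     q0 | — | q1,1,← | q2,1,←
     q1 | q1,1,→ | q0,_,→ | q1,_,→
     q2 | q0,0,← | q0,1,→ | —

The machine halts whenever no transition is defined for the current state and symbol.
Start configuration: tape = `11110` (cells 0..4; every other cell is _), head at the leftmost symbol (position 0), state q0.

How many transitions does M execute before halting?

12

state=q0 head=0 tape=_[1]1110   (q0,1)→(q1,1,←)
state=q1 head=-1 tape=[_]11110   (q1,_)→(q1,_,→)
state=q1 head=0 tape=_[1]1110   (q1,1)→(q0,_,→)
state=q0 head=1 tape=__[1]110   (q0,1)→(q1,1,←)
state=q1 head=0 tape=_[_]1110   (q1,_)→(q1,_,→)
state=q1 head=1 tape=__[1]110   (q1,1)→(q0,_,→)
state=q0 head=2 tape=___[1]10   (q0,1)→(q1,1,←)
state=q1 head=1 tape=__[_]110   (q1,_)→(q1,_,→)
state=q1 head=2 tape=___[1]10   (q1,1)→(q0,_,→)
state=q0 head=3 tape=____[1]0   (q0,1)→(q1,1,←)
state=q1 head=2 tape=___[_]10   (q1,_)→(q1,_,→)
state=q1 head=3 tape=____[1]0   (q1,1)→(q0,_,→)
state=q0 head=4 tape=_____[0]
M halts after 12 transitions.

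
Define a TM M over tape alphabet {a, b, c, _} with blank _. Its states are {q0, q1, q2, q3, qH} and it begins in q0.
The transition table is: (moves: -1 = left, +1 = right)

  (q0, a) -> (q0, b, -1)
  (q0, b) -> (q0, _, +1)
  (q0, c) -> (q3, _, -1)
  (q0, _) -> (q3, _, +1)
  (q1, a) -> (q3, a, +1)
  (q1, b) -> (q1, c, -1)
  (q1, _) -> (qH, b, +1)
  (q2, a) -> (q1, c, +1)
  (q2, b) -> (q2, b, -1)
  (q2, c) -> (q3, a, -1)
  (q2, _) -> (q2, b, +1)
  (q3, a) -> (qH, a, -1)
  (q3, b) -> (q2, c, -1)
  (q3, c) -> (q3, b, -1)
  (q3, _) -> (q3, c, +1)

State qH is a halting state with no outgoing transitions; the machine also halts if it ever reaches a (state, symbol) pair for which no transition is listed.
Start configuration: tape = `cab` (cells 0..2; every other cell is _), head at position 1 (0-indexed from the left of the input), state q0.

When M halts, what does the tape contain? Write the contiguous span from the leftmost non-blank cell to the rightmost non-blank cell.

cacacb

q0 | ___c[a]b   read a → write b, move -1, go to q0
q0 | ___[c]bb   read c → write _, move -1, go to q3
q3 | __[_]_bb   read _ → write c, move +1, go to q3
q3 | __c[_]bb   read _ → write c, move +1, go to q3
q3 | __cc[b]b   read b → write c, move -1, go to q2
q2 | __c[c]cb   read c → write a, move -1, go to q3
q3 | __[c]acb   read c → write b, move -1, go to q3
q3 | _[_]bacb   read _ → write c, move +1, go to q3
q3 | _c[b]acb   read b → write c, move -1, go to q2
q2 | _[c]cacb   read c → write a, move -1, go to q3
q3 | [_]acacb   read _ → write c, move +1, go to q3
q3 | c[a]cacb   read a → write a, move -1, go to qH
qH | [c]acacb
The non-blank tape span at halt is cacacb.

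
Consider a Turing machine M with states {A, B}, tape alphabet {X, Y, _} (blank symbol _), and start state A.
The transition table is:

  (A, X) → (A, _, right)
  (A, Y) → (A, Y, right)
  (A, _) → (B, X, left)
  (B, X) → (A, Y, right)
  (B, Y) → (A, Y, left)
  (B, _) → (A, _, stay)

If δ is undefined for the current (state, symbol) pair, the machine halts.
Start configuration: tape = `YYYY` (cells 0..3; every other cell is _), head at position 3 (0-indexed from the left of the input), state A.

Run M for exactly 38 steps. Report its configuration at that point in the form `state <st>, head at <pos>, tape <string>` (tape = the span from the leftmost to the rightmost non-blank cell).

A | YYY[Y]____   read Y → write Y, move right, go to A
A | YYYY[_]___   read _ → write X, move left, go to B
B | YYY[Y]X___   read Y → write Y, move left, go to A
A | YY[Y]YX___   read Y → write Y, move right, go to A
A | YYY[Y]X___   read Y → write Y, move right, go to A
A | YYYY[X]___   read X → write _, move right, go to A
A | YYYY_[_]__   read _ → write X, move left, go to B
B | YYYY[_]X__   read _ → write _, move stay, go to A
A | YYYY[_]X__   read _ → write X, move left, go to B
B | YYY[Y]XX__   read Y → write Y, move left, go to A
A | YY[Y]YXX__   read Y → write Y, move right, go to A
A | YYY[Y]XX__   read Y → write Y, move right, go to A
A | YYYY[X]X__   read X → write _, move right, go to A
A | YYYY_[X]__   read X → write _, move right, go to A
A | YYYY__[_]_   read _ → write X, move left, go to B
B | YYYY_[_]X_   read _ → write _, move stay, go to A
A | YYYY_[_]X_   read _ → write X, move left, go to B
B | YYYY[_]XX_   read _ → write _, move stay, go to A
A | YYYY[_]XX_   read _ → write X, move left, go to B
B | YYY[Y]XXX_   read Y → write Y, move left, go to A
A | YY[Y]YXXX_   read Y → write Y, move right, go to A
A | YYY[Y]XXX_   read Y → write Y, move right, go to A
A | YYYY[X]XX_   read X → write _, move right, go to A
A | YYYY_[X]X_   read X → write _, move right, go to A
A | YYYY__[X]_   read X → write _, move right, go to A
A | YYYY___[_]   read _ → write X, move left, go to B
B | YYYY__[_]X   read _ → write _, move stay, go to A
A | YYYY__[_]X   read _ → write X, move left, go to B
B | YYYY_[_]XX   read _ → write _, move stay, go to A
A | YYYY_[_]XX   read _ → write X, move left, go to B
B | YYYY[_]XXX   read _ → write _, move stay, go to A
A | YYYY[_]XXX   read _ → write X, move left, go to B
B | YYY[Y]XXXX   read Y → write Y, move left, go to A
A | YY[Y]YXXXX   read Y → write Y, move right, go to A
A | YYY[Y]XXXX   read Y → write Y, move right, go to A
A | YYYY[X]XXX   read X → write _, move right, go to A
A | YYYY_[X]XX   read X → write _, move right, go to A
A | YYYY__[X]X   read X → write _, move right, go to A
A | YYYY___[X]
After 38 steps: state A, head at 7, tape YYYY___X.

state A, head at 7, tape YYYY___X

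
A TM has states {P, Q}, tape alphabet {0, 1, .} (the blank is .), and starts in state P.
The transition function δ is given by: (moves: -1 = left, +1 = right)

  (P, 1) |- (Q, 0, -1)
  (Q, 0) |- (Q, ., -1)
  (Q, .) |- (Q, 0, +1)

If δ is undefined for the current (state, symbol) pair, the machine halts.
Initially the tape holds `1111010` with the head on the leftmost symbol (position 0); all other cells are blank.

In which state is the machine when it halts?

Q

state=P head=0 tape=..[1]111010   (P,1)→(Q,0,-1)
state=Q head=-1 tape=.[.]0111010   (Q,.)→(Q,0,+1)
state=Q head=0 tape=.0[0]111010   (Q,0)→(Q,.,-1)
state=Q head=-1 tape=.[0].111010   (Q,0)→(Q,.,-1)
state=Q head=-2 tape=[.]..111010   (Q,.)→(Q,0,+1)
state=Q head=-1 tape=0[.].111010   (Q,.)→(Q,0,+1)
state=Q head=0 tape=00[.]111010   (Q,.)→(Q,0,+1)
state=Q head=1 tape=000[1]11010
No transition is defined for (Q, 1); M halts in state Q.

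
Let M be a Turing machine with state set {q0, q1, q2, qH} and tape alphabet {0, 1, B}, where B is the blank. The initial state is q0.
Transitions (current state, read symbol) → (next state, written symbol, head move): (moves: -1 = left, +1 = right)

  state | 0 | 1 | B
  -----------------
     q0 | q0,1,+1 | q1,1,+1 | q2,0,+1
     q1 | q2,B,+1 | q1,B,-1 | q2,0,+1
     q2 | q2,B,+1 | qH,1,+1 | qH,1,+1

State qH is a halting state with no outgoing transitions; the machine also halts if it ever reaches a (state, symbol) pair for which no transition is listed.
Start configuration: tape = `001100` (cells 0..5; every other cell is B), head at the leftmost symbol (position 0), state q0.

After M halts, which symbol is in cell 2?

B

q0 | B[0]01100   read 0 → write 1, move +1, go to q0
q0 | B1[0]1100   read 0 → write 1, move +1, go to q0
q0 | B11[1]100   read 1 → write 1, move +1, go to q1
q1 | B111[1]00   read 1 → write B, move -1, go to q1
q1 | B11[1]B00   read 1 → write B, move -1, go to q1
q1 | B1[1]BB00   read 1 → write B, move -1, go to q1
q1 | B[1]BBB00   read 1 → write B, move -1, go to q1
q1 | [B]BBBB00   read B → write 0, move +1, go to q2
q2 | 0[B]BBB00   read B → write 1, move +1, go to qH
qH | 01[B]BB00
Cell 2 holds B when M halts.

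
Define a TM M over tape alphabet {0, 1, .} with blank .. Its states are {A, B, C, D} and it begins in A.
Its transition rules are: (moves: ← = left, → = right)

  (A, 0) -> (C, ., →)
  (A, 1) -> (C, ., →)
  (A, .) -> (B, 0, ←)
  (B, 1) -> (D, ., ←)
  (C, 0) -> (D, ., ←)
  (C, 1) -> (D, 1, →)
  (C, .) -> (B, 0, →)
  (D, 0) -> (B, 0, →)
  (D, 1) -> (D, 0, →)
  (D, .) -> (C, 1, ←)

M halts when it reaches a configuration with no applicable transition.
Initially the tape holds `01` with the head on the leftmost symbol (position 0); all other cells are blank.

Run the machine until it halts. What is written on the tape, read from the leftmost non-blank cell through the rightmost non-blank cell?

A | .[0]1..   read 0 → write ., move →, go to C
C | ..[1]..   read 1 → write 1, move →, go to D
D | ..1[.].   read . → write 1, move ←, go to C
C | ..[1]1.   read 1 → write 1, move →, go to D
D | ..1[1].   read 1 → write 0, move →, go to D
D | ..10[.]   read . → write 1, move ←, go to C
C | ..1[0]1   read 0 → write ., move ←, go to D
D | ..[1].1   read 1 → write 0, move →, go to D
D | ..0[.]1   read . → write 1, move ←, go to C
C | ..[0]11   read 0 → write ., move ←, go to D
D | .[.].11   read . → write 1, move ←, go to C
C | [.]1.11   read . → write 0, move →, go to B
B | 0[1].11   read 1 → write ., move ←, go to D
D | [0]..11   read 0 → write 0, move →, go to B
B | 0[.].11
The non-blank tape span at halt is 0..11.

0..11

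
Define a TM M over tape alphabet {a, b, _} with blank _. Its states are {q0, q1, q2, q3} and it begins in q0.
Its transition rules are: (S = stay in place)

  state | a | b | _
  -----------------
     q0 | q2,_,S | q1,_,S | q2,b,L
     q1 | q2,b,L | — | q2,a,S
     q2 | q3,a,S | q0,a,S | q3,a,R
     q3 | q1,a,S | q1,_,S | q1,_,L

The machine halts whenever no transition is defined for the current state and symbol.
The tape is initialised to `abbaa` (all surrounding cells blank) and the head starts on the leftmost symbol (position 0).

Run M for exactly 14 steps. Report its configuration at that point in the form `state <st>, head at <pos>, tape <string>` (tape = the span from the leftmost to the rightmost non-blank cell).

q0 | _[a]bbaa   read a → write _, move S, go to q2
q2 | _[_]bbaa   read _ → write a, move R, go to q3
q3 | _a[b]baa   read b → write _, move S, go to q1
q1 | _a[_]baa   read _ → write a, move S, go to q2
q2 | _a[a]baa   read a → write a, move S, go to q3
q3 | _a[a]baa   read a → write a, move S, go to q1
q1 | _a[a]baa   read a → write b, move L, go to q2
q2 | _[a]bbaa   read a → write a, move S, go to q3
q3 | _[a]bbaa   read a → write a, move S, go to q1
q1 | _[a]bbaa   read a → write b, move L, go to q2
q2 | [_]bbbaa   read _ → write a, move R, go to q3
q3 | a[b]bbaa   read b → write _, move S, go to q1
q1 | a[_]bbaa   read _ → write a, move S, go to q2
q2 | a[a]bbaa   read a → write a, move S, go to q3
q3 | a[a]bbaa
After 14 steps: state q3, head at 0, tape aabbaa.

state q3, head at 0, tape aabbaa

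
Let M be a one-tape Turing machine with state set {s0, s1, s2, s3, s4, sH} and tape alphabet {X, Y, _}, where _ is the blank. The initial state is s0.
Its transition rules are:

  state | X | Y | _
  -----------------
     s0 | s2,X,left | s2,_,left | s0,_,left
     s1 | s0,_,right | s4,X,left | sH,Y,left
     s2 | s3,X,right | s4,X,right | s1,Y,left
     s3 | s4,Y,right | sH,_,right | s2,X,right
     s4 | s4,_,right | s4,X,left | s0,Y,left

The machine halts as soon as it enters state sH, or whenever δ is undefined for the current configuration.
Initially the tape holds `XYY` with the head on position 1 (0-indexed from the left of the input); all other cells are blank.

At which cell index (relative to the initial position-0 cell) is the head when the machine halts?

-3

s0 | ___X[Y]Y__   read Y → write _, move left, go to s2
s2 | ___[X]_Y__   read X → write X, move right, go to s3
s3 | ___X[_]Y__   read _ → write X, move right, go to s2
s2 | ___XX[Y]__   read Y → write X, move right, go to s4
s4 | ___XXX[_]_   read _ → write Y, move left, go to s0
s0 | ___XX[X]Y_   read X → write X, move left, go to s2
s2 | ___X[X]XY_   read X → write X, move right, go to s3
s3 | ___XX[X]Y_   read X → write Y, move right, go to s4
s4 | ___XXY[Y]_   read Y → write X, move left, go to s4
s4 | ___XX[Y]X_   read Y → write X, move left, go to s4
s4 | ___X[X]XX_   read X → write _, move right, go to s4
s4 | ___X_[X]X_   read X → write _, move right, go to s4
s4 | ___X__[X]_   read X → write _, move right, go to s4
s4 | ___X___[_]   read _ → write Y, move left, go to s0
s0 | ___X__[_]Y   read _ → write _, move left, go to s0
s0 | ___X_[_]_Y   read _ → write _, move left, go to s0
s0 | ___X[_]__Y   read _ → write _, move left, go to s0
s0 | ___[X]___Y   read X → write X, move left, go to s2
s2 | __[_]X___Y   read _ → write Y, move left, go to s1
s1 | _[_]YX___Y   read _ → write Y, move left, go to sH
sH | [_]YYX___Y
At halt the head is at cell -3.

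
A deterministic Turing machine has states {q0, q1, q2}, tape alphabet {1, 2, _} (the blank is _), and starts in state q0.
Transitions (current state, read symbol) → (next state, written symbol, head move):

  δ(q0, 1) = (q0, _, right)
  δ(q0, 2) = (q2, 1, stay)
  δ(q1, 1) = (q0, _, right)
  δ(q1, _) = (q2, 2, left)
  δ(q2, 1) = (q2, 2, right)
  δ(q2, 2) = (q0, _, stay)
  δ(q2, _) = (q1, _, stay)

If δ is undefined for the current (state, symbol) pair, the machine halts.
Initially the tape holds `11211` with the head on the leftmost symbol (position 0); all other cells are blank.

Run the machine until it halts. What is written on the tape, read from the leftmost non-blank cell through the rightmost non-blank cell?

22_2

state=q0 head=0 tape=[1]1211_   (q0,1)→(q0,_,right)
state=q0 head=1 tape=_[1]211_   (q0,1)→(q0,_,right)
state=q0 head=2 tape=__[2]11_   (q0,2)→(q2,1,stay)
state=q2 head=2 tape=__[1]11_   (q2,1)→(q2,2,right)
state=q2 head=3 tape=__2[1]1_   (q2,1)→(q2,2,right)
state=q2 head=4 tape=__22[1]_   (q2,1)→(q2,2,right)
state=q2 head=5 tape=__222[_]   (q2,_)→(q1,_,stay)
state=q1 head=5 tape=__222[_]   (q1,_)→(q2,2,left)
state=q2 head=4 tape=__22[2]2   (q2,2)→(q0,_,stay)
state=q0 head=4 tape=__22[_]2
The non-blank tape span at halt is 22_2.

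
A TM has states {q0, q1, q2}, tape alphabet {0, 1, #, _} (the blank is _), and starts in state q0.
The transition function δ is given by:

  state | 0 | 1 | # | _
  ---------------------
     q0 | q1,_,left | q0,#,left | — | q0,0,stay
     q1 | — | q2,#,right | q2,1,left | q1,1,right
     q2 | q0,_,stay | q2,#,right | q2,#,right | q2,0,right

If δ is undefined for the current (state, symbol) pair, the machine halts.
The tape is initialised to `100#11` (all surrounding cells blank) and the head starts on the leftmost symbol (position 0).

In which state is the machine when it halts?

q0 | __[1]00#11   read 1 → write #, move left, go to q0
q0 | _[_]#00#11   read _ → write 0, move stay, go to q0
q0 | _[0]#00#11   read 0 → write _, move left, go to q1
q1 | [_]_#00#11   read _ → write 1, move right, go to q1
q1 | 1[_]#00#11   read _ → write 1, move right, go to q1
q1 | 11[#]00#11   read # → write 1, move left, go to q2
q2 | 1[1]100#11   read 1 → write #, move right, go to q2
q2 | 1#[1]00#11   read 1 → write #, move right, go to q2
q2 | 1##[0]0#11   read 0 → write _, move stay, go to q0
q0 | 1##[_]0#11   read _ → write 0, move stay, go to q0
q0 | 1##[0]0#11   read 0 → write _, move left, go to q1
q1 | 1#[#]_0#11   read # → write 1, move left, go to q2
q2 | 1[#]1_0#11   read # → write #, move right, go to q2
q2 | 1#[1]_0#11   read 1 → write #, move right, go to q2
q2 | 1##[_]0#11   read _ → write 0, move right, go to q2
q2 | 1##0[0]#11   read 0 → write _, move stay, go to q0
q0 | 1##0[_]#11   read _ → write 0, move stay, go to q0
q0 | 1##0[0]#11   read 0 → write _, move left, go to q1
q1 | 1##[0]_#11
No transition is defined for (q1, 0); M halts in state q1.

q1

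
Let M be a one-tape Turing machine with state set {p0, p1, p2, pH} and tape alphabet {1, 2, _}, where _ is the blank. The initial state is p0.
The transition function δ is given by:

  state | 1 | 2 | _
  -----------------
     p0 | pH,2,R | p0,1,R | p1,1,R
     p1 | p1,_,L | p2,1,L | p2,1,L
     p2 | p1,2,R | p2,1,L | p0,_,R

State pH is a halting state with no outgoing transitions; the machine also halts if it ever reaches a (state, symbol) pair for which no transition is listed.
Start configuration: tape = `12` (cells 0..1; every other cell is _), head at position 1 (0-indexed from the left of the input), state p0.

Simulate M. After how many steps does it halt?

p0 | _1[2]__   read 2 → write 1, move R, go to p0
p0 | _11[_]_   read _ → write 1, move R, go to p1
p1 | _111[_]   read _ → write 1, move L, go to p2
p2 | _11[1]1   read 1 → write 2, move R, go to p1
p1 | _112[1]   read 1 → write _, move L, go to p1
p1 | _11[2]_   read 2 → write 1, move L, go to p2
p2 | _1[1]1_   read 1 → write 2, move R, go to p1
p1 | _12[1]_   read 1 → write _, move L, go to p1
p1 | _1[2]__   read 2 → write 1, move L, go to p2
p2 | _[1]1__   read 1 → write 2, move R, go to p1
p1 | _2[1]__   read 1 → write _, move L, go to p1
p1 | _[2]___   read 2 → write 1, move L, go to p2
p2 | [_]1___   read _ → write _, move R, go to p0
p0 | _[1]___   read 1 → write 2, move R, go to pH
pH | _2[_]__
M halts after 14 transitions.

14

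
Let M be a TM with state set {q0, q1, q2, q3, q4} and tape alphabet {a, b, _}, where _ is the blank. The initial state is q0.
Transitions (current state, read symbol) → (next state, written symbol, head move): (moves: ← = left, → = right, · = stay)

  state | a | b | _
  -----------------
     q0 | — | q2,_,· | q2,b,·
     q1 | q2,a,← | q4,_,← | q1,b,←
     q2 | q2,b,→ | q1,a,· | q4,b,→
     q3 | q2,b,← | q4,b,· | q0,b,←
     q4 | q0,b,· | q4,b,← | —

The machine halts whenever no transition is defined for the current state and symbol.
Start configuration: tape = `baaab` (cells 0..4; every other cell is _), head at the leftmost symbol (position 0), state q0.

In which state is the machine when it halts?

q4

q0 | _[b]aaab   read b → write _, move ·, go to q2
q2 | _[_]aaab   read _ → write b, move →, go to q4
q4 | _b[a]aab   read a → write b, move ·, go to q0
q0 | _b[b]aab   read b → write _, move ·, go to q2
q2 | _b[_]aab   read _ → write b, move →, go to q4
q4 | _bb[a]ab   read a → write b, move ·, go to q0
q0 | _bb[b]ab   read b → write _, move ·, go to q2
q2 | _bb[_]ab   read _ → write b, move →, go to q4
q4 | _bbb[a]b   read a → write b, move ·, go to q0
q0 | _bbb[b]b   read b → write _, move ·, go to q2
q2 | _bbb[_]b   read _ → write b, move →, go to q4
q4 | _bbbb[b]   read b → write b, move ←, go to q4
q4 | _bbb[b]b   read b → write b, move ←, go to q4
q4 | _bb[b]bb   read b → write b, move ←, go to q4
q4 | _b[b]bbb   read b → write b, move ←, go to q4
q4 | _[b]bbbb   read b → write b, move ←, go to q4
q4 | [_]bbbbb
No transition is defined for (q4, _); M halts in state q4.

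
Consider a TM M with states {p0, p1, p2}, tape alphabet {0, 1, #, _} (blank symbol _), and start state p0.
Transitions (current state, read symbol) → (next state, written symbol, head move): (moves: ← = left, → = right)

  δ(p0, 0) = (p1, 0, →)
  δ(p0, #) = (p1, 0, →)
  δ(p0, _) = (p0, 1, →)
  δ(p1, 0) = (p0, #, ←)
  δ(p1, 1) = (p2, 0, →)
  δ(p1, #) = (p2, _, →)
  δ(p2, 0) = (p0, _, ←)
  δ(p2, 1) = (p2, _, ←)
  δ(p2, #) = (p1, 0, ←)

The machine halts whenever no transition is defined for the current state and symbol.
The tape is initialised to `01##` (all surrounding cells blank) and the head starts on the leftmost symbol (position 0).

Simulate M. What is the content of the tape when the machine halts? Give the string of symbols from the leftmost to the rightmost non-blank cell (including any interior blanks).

p0 | [0]1##_   read 0 → write 0, move →, go to p1
p1 | 0[1]##_   read 1 → write 0, move →, go to p2
p2 | 00[#]#_   read # → write 0, move ←, go to p1
p1 | 0[0]0#_   read 0 → write #, move ←, go to p0
p0 | [0]#0#_   read 0 → write 0, move →, go to p1
p1 | 0[#]0#_   read # → write _, move →, go to p2
p2 | 0_[0]#_   read 0 → write _, move ←, go to p0
p0 | 0[_]_#_   read _ → write 1, move →, go to p0
p0 | 01[_]#_   read _ → write 1, move →, go to p0
p0 | 011[#]_   read # → write 0, move →, go to p1
p1 | 0110[_]
The non-blank tape span at halt is 0110.

0110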